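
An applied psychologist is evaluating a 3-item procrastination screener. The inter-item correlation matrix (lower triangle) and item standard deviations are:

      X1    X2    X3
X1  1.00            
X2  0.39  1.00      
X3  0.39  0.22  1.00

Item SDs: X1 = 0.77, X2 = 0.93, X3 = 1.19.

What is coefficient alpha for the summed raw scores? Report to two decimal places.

coefficient alpha = 0.57

Σσ²ᵢ = 0.77² + 0.93² + 1.19² = 2.8739
Covariances σ_ij = r_ij · s_i · s_j:
  σ(X1,X2) = 0.39 × 0.77 × 0.93 = 0.2793
  σ(X1,X3) = 0.39 × 0.77 × 1.19 = 0.3574
  σ(X2,X3) = 0.22 × 0.93 × 1.19 = 0.2435
σ²_T = Σσ²ᵢ + 2·Σσ_ij = 2.8739 + 2 × 0.8802 = 4.6343
α = (3/2)·(1 − 2.8739/4.6343) = 0.57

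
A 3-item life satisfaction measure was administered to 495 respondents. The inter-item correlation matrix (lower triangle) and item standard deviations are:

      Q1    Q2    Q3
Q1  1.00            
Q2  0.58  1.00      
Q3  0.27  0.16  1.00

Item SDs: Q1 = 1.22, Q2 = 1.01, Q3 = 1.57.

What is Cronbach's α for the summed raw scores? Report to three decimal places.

Σσ²ᵢ = 1.22² + 1.01² + 1.57² = 4.9734
Covariances σ_ij = r_ij · s_i · s_j:
  σ(Q1,Q2) = 0.58 × 1.22 × 1.01 = 0.7147
  σ(Q1,Q3) = 0.27 × 1.22 × 1.57 = 0.5172
  σ(Q2,Q3) = 0.16 × 1.01 × 1.57 = 0.2537
σ²_T = Σσ²ᵢ + 2·Σσ_ij = 4.9734 + 2 × 1.4856 = 7.9446
α = (3/2)·(1 − 4.9734/7.9446) = 0.561

α = 0.561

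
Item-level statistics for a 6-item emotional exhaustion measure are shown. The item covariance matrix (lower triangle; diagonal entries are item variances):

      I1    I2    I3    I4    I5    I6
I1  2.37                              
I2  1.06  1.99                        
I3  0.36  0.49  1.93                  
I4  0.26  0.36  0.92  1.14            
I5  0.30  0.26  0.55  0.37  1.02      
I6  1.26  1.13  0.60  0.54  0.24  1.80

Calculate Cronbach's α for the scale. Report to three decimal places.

Cronbach's α = 0.755

sum of item variances = 2.37 + 1.99 + 1.93 + 1.14 + 1.02 + 1.80 = 10.25
Σ_{i<j} σ_ij = 8.70
σ²_total = 10.25 + 2 × 8.70 = 27.65
α = (k/(k−1))·(1 − sum of item variances/σ²_total) = (6/5)·(1 − 10.25/27.65) = 0.755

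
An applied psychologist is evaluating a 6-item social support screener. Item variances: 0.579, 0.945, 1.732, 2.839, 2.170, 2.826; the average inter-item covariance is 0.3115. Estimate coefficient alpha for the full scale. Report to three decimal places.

Σσᵢ² = 0.579 + 0.945 + 1.732 + 2.839 + 2.170 + 2.826 = 11.091
Sum of the 15 distinct covariances = 15 × 0.3115 = 4.6725
Var(T) = Σσᵢ² + 2·Σcov = 11.091 + 2 × 4.6725 = 20.4360
α = (6/5)·(1 − 11.091/20.4360) = 0.549

α = 0.549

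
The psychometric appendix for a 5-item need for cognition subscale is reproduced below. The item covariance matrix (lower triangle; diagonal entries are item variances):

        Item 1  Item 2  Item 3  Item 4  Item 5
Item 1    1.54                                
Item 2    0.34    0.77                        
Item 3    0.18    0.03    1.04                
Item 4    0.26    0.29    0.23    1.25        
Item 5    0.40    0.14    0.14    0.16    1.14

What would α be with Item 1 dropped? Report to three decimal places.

Remaining items: Item 2, Item 3, Item 4, Item 5 (k = 4).
ΣVar(i) = 0.77 + 1.04 + 1.25 + 1.14 = 4.20
σ²_T = 4.20 + 2 × 0.99 = 6.18
α (item deleted) = (4/3)·(1 − 4.20/6.18) = 0.427

α = 0.427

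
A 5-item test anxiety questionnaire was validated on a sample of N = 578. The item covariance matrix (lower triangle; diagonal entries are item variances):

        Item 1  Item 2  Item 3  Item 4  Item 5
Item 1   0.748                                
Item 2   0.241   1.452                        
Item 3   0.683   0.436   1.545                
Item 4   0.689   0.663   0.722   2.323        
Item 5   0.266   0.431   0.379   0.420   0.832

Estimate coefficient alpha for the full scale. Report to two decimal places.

ΣVar(i) = 0.748 + 1.452 + 1.545 + 2.323 + 0.832 = 6.900
Sum of the distinct covariances = 4.930
total variance = 6.900 + 2 × 4.930 = 16.760
α = (k/(k−1))·(1 − ΣVar(i)/total variance) = (5/4)·(1 − 6.900/16.760) = 0.74

α = 0.74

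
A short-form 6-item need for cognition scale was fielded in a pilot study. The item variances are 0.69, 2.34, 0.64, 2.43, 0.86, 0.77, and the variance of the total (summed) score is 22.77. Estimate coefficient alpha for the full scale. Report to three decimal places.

ΣVar(i) = 0.69 + 2.34 + 0.64 + 2.43 + 0.86 + 0.77 = 7.73
α = (k/(k−1))·(1 − ΣVar(i)/Var(T)) = (6/5)·(1 − 7.73/22.77) = 0.793

α = 0.793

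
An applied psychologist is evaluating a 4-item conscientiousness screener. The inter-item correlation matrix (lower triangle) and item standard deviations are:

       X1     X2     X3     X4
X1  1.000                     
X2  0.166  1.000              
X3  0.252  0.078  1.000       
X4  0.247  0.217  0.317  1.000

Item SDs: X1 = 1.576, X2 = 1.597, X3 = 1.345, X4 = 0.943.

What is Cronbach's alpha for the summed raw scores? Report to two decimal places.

α = 0.49

Σσ²ᵢ = 1.576² + 1.597² + 1.345² + 0.943² = 7.7325
Covariances σ_ij = r_ij · s_i · s_j:
  σ(X1,X2) = 0.166 × 1.576 × 1.597 = 0.4178
  σ(X1,X3) = 0.252 × 1.576 × 1.345 = 0.5342
  σ(X1,X4) = 0.247 × 1.576 × 0.943 = 0.3671
  σ(X2,X3) = 0.078 × 1.597 × 1.345 = 0.1675
  σ(X2,X4) = 0.217 × 1.597 × 0.943 = 0.3268
  σ(X3,X4) = 0.317 × 1.345 × 0.943 = 0.4021
σ²_T = Σσ²ᵢ + 2·Σσ_ij = 7.7325 + 2 × 2.2155 = 12.1635
α = (4/3)·(1 − 7.7325/12.1635) = 0.49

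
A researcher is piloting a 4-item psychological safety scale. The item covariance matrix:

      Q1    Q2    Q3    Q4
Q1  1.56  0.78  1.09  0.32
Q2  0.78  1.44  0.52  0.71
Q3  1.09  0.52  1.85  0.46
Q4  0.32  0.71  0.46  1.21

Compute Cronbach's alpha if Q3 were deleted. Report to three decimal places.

Remaining items: Q1, Q2, Q4 (k = 3).
sum of item variances = 1.56 + 1.44 + 1.21 = 4.21
Var(T) = 4.21 + 2 × 1.81 = 7.83
α (item deleted) = (3/2)·(1 − 4.21/7.83) = 0.693

α = 0.693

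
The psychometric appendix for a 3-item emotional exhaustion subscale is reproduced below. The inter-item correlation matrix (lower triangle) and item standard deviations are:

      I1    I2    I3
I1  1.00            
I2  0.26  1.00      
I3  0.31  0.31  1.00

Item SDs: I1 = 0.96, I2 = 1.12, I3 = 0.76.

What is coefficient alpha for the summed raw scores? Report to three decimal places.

Σσ²ᵢ = 0.96² + 1.12² + 0.76² = 2.7536
Covariances σ_ij = r_ij · s_i · s_j:
  σ(I1,I2) = 0.26 × 0.96 × 1.12 = 0.2796
  σ(I1,I3) = 0.31 × 0.96 × 0.76 = 0.2262
  σ(I2,I3) = 0.31 × 1.12 × 0.76 = 0.2639
σ²_T = Σσ²ᵢ + 2·Σσ_ij = 2.7536 + 2 × 0.7697 = 4.2930
α = (3/2)·(1 − 2.7536/4.2930) = 0.538

coefficient alpha = 0.538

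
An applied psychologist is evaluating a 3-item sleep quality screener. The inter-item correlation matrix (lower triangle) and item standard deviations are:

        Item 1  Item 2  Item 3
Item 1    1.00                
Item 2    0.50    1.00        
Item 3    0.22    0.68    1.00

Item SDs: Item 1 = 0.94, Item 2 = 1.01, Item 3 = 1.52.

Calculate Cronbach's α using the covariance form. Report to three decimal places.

Σσ²ᵢ = 0.94² + 1.01² + 1.52² = 4.2141
Covariances σ_ij = r_ij · s_i · s_j:
  σ(Item 1,Item 2) = 0.50 × 0.94 × 1.01 = 0.4747
  σ(Item 1,Item 3) = 0.22 × 0.94 × 1.52 = 0.3143
  σ(Item 2,Item 3) = 0.68 × 1.01 × 1.52 = 1.0439
σ²_T = Σσ²ᵢ + 2·Σσ_ij = 4.2141 + 2 × 1.8329 = 7.8799
α = (3/2)·(1 − 4.2141/7.8799) = 0.698

α = 0.698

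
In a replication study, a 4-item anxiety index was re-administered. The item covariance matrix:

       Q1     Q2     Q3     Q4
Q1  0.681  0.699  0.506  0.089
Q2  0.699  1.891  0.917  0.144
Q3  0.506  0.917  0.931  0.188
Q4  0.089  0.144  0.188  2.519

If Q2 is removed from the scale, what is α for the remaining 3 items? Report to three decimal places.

Remaining items: Q1, Q3, Q4 (k = 3).
ΣVar(i) = 0.681 + 0.931 + 2.519 = 4.131
Var(T) = 4.131 + 2 × 0.783 = 5.697
α (item deleted) = (3/2)·(1 − 4.131/5.697) = 0.412

α = 0.412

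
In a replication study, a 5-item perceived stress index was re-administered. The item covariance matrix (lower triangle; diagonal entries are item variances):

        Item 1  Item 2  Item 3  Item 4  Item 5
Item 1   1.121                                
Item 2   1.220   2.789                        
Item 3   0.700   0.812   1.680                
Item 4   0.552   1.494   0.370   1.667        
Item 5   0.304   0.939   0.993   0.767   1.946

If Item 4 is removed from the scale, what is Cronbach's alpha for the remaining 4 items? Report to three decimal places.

α = 0.758

Remaining items: Item 1, Item 2, Item 3, Item 5 (k = 4).
Σσᵢ² = 1.121 + 2.789 + 1.680 + 1.946 = 7.536
Var(T) = 7.536 + 2 × 4.968 = 17.472
α (item deleted) = (4/3)·(1 − 7.536/17.472) = 0.758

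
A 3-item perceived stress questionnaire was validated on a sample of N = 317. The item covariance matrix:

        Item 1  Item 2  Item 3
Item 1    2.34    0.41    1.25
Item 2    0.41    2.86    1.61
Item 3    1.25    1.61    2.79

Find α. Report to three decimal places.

ΣVar(i) = 2.34 + 2.86 + 2.79 = 7.99
Σ_{i<j} σ_ij = 3.27
σ²_total = 7.99 + 2 × 3.27 = 14.53
α = (k/(k−1))·(1 − ΣVar(i)/σ²_total) = (3/2)·(1 − 7.99/14.53) = 0.675

α = 0.675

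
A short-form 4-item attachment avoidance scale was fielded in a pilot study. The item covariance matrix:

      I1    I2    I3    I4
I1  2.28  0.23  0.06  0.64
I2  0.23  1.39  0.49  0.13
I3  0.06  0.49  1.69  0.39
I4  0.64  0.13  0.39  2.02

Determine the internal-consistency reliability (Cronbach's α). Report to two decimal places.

Σσ²ᵢ = 2.28 + 1.39 + 1.69 + 2.02 = 7.38
Sum of off-diagonal covariances = 1.94
total variance = 7.38 + 2 × 1.94 = 11.26
α = (k/(k−1))·(1 − Σσ²ᵢ/total variance) = (4/3)·(1 − 7.38/11.26) = 0.46

α = 0.46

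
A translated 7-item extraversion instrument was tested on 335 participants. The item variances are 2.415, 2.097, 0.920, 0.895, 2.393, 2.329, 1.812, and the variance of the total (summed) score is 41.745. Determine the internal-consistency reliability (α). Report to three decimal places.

α = 0.807

Σσ²ᵢ = 2.415 + 2.097 + 0.920 + 0.895 + 2.393 + 2.329 + 1.812 = 12.861
α = (k/(k−1))·(1 − Σσ²ᵢ/Var(T)) = (7/6)·(1 − 12.861/41.745) = 0.807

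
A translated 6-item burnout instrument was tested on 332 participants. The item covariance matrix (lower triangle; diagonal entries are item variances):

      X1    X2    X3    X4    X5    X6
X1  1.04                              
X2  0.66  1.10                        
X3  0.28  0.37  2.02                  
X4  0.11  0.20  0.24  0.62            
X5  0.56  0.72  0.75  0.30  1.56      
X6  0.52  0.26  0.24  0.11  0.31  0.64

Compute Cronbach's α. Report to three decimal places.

α = 0.741

sum of item variances = 1.04 + 1.10 + 2.02 + 0.62 + 1.56 + 0.64 = 6.98
Σ_{i<j} σ_ij = 5.63
total variance = 6.98 + 2 × 5.63 = 18.24
α = (k/(k−1))·(1 − sum of item variances/total variance) = (6/5)·(1 − 6.98/18.24) = 0.741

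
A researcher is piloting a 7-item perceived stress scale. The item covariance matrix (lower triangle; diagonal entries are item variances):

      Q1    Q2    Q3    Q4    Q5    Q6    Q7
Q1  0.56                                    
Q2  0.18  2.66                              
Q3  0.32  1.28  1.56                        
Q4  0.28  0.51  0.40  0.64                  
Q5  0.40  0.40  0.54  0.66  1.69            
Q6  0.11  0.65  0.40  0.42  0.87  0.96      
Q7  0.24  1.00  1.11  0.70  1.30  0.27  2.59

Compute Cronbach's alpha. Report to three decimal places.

Cronbach's alpha = 0.809

sum of item variances = 0.56 + 2.66 + 1.56 + 0.64 + 1.69 + 0.96 + 2.59 = 10.66
Σ_{i<j} σ_ij = 12.04
Var(T) = 10.66 + 2 × 12.04 = 34.74
α = (k/(k−1))·(1 − sum of item variances/Var(T)) = (7/6)·(1 − 10.66/34.74) = 0.809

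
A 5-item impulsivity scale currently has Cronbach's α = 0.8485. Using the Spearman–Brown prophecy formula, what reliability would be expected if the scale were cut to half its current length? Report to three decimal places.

Length factor m = 1/2
α' = m·α / (1 − (1−m)·α)
   = 1/2 × 0.8485 / (1 − (1 − 1/2) × 0.8485)
   = 0.4243 / 0.5757 = 0.737

predicted reliability = 0.737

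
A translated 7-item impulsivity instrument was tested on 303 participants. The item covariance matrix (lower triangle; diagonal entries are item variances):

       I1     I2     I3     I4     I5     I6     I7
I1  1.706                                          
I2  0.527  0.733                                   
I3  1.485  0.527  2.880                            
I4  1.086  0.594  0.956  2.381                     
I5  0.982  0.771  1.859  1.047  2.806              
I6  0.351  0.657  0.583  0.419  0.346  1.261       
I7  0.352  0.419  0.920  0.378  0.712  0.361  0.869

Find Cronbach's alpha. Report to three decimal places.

Σσ²ᵢ = 1.706 + 0.733 + 2.880 + 2.381 + 2.806 + 1.261 + 0.869 = 12.636
Sum of the distinct covariances = 15.332
Var(T) = 12.636 + 2 × 15.332 = 43.300
α = (k/(k−1))·(1 − Σσ²ᵢ/Var(T)) = (7/6)·(1 − 12.636/43.300) = 0.826

α = 0.826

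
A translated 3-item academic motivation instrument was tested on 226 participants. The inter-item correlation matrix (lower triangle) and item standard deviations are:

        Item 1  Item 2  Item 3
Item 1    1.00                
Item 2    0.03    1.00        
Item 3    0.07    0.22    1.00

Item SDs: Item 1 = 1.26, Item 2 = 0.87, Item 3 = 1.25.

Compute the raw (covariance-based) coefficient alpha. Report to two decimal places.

Σσ²ᵢ = 1.26² + 0.87² + 1.25² = 3.9070
Covariances σ_ij = r_ij · s_i · s_j:
  σ(Item 1,Item 2) = 0.03 × 1.26 × 0.87 = 0.0329
  σ(Item 1,Item 3) = 0.07 × 1.26 × 1.25 = 0.1103
  σ(Item 2,Item 3) = 0.22 × 0.87 × 1.25 = 0.2392
σ²_T = Σσ²ᵢ + 2·Σσ_ij = 3.9070 + 2 × 0.3824 = 4.6718
α = (3/2)·(1 − 3.9070/4.6718) = 0.25

coefficient alpha = 0.25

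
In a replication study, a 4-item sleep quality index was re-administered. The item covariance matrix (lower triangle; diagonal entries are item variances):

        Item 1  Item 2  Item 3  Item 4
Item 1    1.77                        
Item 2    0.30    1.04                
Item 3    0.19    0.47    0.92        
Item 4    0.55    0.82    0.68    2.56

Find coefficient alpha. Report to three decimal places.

α = 0.652

Σσ²ᵢ = 1.77 + 1.04 + 0.92 + 2.56 = 6.29
Sum of the distinct covariances = 3.01
σ²_T = 6.29 + 2 × 3.01 = 12.31
α = (k/(k−1))·(1 − Σσ²ᵢ/σ²_T) = (4/3)·(1 − 6.29/12.31) = 0.652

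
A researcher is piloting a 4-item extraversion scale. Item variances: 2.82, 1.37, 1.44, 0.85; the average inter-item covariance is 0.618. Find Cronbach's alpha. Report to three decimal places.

Σσ²ᵢ = 2.82 + 1.37 + 1.44 + 0.85 = 6.48
Sum of the 6 distinct covariances = 6 × 0.618 = 3.708
total variance = Σσ²ᵢ + 2·Σcov = 6.48 + 2 × 3.708 = 13.896
α = (4/3)·(1 − 6.48/13.896) = 0.712

α = 0.712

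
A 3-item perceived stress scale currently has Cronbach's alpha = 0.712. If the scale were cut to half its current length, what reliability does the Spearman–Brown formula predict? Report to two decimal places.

predicted reliability = 0.55

Length factor m = 1/2
α' = m·α / (1 − (1−m)·α)
   = 1/2 × 0.712 / (1 − (1 − 1/2) × 0.712)
   = 0.3560 / 0.6440 = 0.55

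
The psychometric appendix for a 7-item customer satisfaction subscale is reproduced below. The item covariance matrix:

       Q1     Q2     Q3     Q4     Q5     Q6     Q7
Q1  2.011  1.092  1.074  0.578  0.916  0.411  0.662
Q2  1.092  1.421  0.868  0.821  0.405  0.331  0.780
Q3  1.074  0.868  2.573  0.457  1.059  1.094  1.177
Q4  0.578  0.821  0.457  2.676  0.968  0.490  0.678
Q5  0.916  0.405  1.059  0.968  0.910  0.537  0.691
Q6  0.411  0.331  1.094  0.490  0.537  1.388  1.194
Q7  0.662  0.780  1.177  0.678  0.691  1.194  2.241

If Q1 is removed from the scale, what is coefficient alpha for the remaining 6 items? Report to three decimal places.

coefficient alpha = 0.808

Remaining items: Q2, Q3, Q4, Q5, Q6, Q7 (k = 6).
ΣVar(i) = 1.421 + 2.573 + 2.676 + 0.910 + 1.388 + 2.241 = 11.209
σ²_T = 11.209 + 2 × 11.550 = 34.309
α (item deleted) = (6/5)·(1 − 11.209/34.309) = 0.808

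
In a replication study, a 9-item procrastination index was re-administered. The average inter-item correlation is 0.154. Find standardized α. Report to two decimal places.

standardized α = 0.62

Standardized α = k·r̄ / (1 + (k−1)·r̄) = 9 × 0.154 / (1 + 8 × 0.154)
  = 1.3860 / 2.2320 = 0.62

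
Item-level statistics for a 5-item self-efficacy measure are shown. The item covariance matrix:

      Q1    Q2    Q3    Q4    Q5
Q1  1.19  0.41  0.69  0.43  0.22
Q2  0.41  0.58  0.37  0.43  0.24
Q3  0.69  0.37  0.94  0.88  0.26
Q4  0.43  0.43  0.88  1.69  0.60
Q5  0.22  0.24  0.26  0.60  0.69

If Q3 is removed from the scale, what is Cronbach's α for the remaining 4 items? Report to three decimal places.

α = 0.705

Remaining items: Q1, Q2, Q4, Q5 (k = 4).
ΣVar(i) = 1.19 + 0.58 + 1.69 + 0.69 = 4.15
σ²_total = 4.15 + 2 × 2.33 = 8.81
α (item deleted) = (4/3)·(1 − 4.15/8.81) = 0.705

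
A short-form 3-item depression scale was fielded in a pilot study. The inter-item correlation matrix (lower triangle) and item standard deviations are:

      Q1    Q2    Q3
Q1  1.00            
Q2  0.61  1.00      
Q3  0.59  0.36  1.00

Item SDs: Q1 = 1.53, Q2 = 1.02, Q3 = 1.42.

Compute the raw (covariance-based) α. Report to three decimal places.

α = 0.758

Σσ²ᵢ = 1.53² + 1.02² + 1.42² = 5.3977
Covariances σ_ij = r_ij · s_i · s_j:
  σ(Q1,Q2) = 0.61 × 1.53 × 1.02 = 0.9520
  σ(Q1,Q3) = 0.59 × 1.53 × 1.42 = 1.2818
  σ(Q2,Q3) = 0.36 × 1.02 × 1.42 = 0.5214
σ²_T = Σσ²ᵢ + 2·Σσ_ij = 5.3977 + 2 × 2.7552 = 10.9081
α = (3/2)·(1 − 5.3977/10.9081) = 0.758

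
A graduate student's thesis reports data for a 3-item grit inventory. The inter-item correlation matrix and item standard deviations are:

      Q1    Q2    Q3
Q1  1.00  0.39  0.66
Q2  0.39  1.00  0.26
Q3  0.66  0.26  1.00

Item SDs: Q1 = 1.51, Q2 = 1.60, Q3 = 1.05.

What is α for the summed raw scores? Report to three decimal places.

Σσ²ᵢ = 1.51² + 1.60² + 1.05² = 5.9426
Covariances σ_ij = r_ij · s_i · s_j:
  σ(Q1,Q2) = 0.39 × 1.51 × 1.60 = 0.9422
  σ(Q1,Q3) = 0.66 × 1.51 × 1.05 = 1.0464
  σ(Q2,Q3) = 0.26 × 1.60 × 1.05 = 0.4368
σ²_T = Σσ²ᵢ + 2·Σσ_ij = 5.9426 + 2 × 2.4254 = 10.7934
α = (3/2)·(1 − 5.9426/10.7934) = 0.674

α = 0.674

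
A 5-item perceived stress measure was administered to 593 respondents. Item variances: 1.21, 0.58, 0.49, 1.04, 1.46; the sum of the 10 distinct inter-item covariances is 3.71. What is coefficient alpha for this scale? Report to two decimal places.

ΣVar(i) = 1.21 + 0.58 + 0.49 + 1.04 + 1.46 = 4.78
Sum of distinct covariances = 3.71
σ²_total = ΣVar(i) + 2·Σcov = 4.78 + 2 × 3.71 = 12.20
α = (5/4)·(1 − 4.78/12.20) = 0.76

α = 0.76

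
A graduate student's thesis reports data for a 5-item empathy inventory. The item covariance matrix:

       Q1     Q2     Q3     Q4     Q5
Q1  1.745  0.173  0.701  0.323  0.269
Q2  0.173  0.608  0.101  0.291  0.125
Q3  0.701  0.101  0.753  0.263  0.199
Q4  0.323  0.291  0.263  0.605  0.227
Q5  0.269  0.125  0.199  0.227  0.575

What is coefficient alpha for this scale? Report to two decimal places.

α = 0.69

Σσᵢ² = 1.745 + 0.608 + 0.753 + 0.605 + 0.575 = 4.286
Σ_{i<j} σ_ij = 2.672
total variance = 4.286 + 2 × 2.672 = 9.630
α = (k/(k−1))·(1 − Σσᵢ²/total variance) = (5/4)·(1 − 4.286/9.630) = 0.69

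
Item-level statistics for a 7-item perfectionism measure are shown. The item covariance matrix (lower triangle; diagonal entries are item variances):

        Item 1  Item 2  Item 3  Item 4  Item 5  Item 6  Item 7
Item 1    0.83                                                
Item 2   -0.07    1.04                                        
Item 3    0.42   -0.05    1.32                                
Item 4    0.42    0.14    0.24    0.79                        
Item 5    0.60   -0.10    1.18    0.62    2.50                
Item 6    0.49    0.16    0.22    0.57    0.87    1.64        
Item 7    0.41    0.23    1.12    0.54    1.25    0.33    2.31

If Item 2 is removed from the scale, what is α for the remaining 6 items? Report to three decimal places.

α = 0.797

Remaining items: Item 1, Item 3, Item 4, Item 5, Item 6, Item 7 (k = 6).
Σσ²ᵢ = 0.83 + 1.32 + 0.79 + 2.50 + 1.64 + 2.31 = 9.39
total variance = 9.39 + 2 × 9.28 = 27.95
α (item deleted) = (6/5)·(1 − 9.39/27.95) = 0.797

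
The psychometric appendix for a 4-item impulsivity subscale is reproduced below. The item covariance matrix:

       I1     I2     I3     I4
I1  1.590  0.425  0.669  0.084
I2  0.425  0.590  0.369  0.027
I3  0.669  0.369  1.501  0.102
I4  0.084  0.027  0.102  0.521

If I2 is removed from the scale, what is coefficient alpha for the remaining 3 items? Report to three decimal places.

coefficient alpha = 0.482

Remaining items: I1, I3, I4 (k = 3).
Σσᵢ² = 1.590 + 1.501 + 0.521 = 3.612
Var(T) = 3.612 + 2 × 0.855 = 5.322
α (item deleted) = (3/2)·(1 − 3.612/5.322) = 0.482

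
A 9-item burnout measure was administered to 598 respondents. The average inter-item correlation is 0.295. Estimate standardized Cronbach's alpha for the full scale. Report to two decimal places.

standardized Cronbach's alpha = 0.79

Standardized α = k·r̄ / (1 + (k−1)·r̄) = 9 × 0.295 / (1 + 8 × 0.295)
  = 2.6550 / 3.3600 = 0.79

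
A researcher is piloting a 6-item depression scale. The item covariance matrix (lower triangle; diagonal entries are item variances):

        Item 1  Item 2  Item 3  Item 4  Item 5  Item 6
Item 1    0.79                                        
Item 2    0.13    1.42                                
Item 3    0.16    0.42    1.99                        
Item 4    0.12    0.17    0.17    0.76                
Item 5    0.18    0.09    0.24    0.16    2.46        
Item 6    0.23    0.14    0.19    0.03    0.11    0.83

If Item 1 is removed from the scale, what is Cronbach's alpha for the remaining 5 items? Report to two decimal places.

α = 0.39

Remaining items: Item 2, Item 3, Item 4, Item 5, Item 6 (k = 5).
ΣVar(i) = 1.42 + 1.99 + 0.76 + 2.46 + 0.83 = 7.46
σ²_T = 7.46 + 2 × 1.72 = 10.90
α (item deleted) = (5/4)·(1 − 7.46/10.90) = 0.39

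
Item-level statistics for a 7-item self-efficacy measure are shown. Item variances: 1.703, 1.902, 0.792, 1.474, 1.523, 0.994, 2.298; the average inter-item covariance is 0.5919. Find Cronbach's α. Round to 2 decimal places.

α = 0.82

ΣVar(i) = 1.703 + 1.902 + 0.792 + 1.474 + 1.523 + 0.994 + 2.298 = 10.686
Sum of the 21 distinct covariances = 21 × 0.5919 = 12.4299
σ²_total = ΣVar(i) + 2·Σcov = 10.686 + 2 × 12.4299 = 35.5458
α = (7/6)·(1 − 10.686/35.5458) = 0.82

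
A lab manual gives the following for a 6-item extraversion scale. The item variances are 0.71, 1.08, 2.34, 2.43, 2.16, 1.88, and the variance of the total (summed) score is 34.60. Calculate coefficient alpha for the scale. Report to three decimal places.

coefficient alpha = 0.832

sum of item variances = 0.71 + 1.08 + 2.34 + 2.43 + 2.16 + 1.88 = 10.60
α = (k/(k−1))·(1 − sum of item variances/σ²_T) = (6/5)·(1 − 10.60/34.60) = 0.832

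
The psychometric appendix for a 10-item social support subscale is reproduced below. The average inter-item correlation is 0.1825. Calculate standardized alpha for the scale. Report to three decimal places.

α = 0.691

Standardized α = k·r̄ / (1 + (k−1)·r̄) = 10 × 0.1825 / (1 + 9 × 0.1825)
  = 1.8250 / 2.6425 = 0.691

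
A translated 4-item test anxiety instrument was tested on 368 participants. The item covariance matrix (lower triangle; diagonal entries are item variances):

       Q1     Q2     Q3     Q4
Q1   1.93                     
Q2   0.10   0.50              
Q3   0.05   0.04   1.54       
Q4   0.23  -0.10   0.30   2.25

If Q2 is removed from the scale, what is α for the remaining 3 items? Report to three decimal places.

Remaining items: Q1, Q3, Q4 (k = 3).
Σσ²ᵢ = 1.93 + 1.54 + 2.25 = 5.72
Var(T) = 5.72 + 2 × 0.58 = 6.88
α (item deleted) = (3/2)·(1 − 5.72/6.88) = 0.253

α = 0.253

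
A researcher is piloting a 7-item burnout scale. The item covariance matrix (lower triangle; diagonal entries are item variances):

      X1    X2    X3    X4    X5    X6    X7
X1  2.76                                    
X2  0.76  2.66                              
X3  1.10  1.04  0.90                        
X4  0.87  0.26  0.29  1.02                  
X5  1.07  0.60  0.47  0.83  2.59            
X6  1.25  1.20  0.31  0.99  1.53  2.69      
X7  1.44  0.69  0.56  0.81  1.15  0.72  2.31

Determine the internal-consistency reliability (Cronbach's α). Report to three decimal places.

Cronbach's α = 0.824

sum of item variances = 2.76 + 2.66 + 0.90 + 1.02 + 2.59 + 2.69 + 2.31 = 14.93
Sum of the distinct covariances = 17.94
σ²_total = 14.93 + 2 × 17.94 = 50.81
α = (k/(k−1))·(1 − sum of item variances/σ²_total) = (7/6)·(1 − 14.93/50.81) = 0.824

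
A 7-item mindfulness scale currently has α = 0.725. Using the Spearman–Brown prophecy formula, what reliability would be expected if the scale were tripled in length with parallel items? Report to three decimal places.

Length factor m = 3
α' = m·α / (1 + (m−1)·α)
   = 3 × 0.725 / (1 + (3 − 1) × 0.725)
   = 2.1750 / 2.4500 = 0.888

predicted reliability = 0.888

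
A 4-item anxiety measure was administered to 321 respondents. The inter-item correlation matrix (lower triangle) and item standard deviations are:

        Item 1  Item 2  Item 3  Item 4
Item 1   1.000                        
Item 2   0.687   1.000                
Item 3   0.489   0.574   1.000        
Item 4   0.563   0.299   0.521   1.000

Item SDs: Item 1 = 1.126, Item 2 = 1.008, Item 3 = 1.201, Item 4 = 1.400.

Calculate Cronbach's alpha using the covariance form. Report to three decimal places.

Cronbach's alpha = 0.804

Σσ²ᵢ = 1.126² + 1.008² + 1.201² + 1.400² = 5.6863
Covariances σ_ij = r_ij · s_i · s_j:
  σ(Item 1,Item 2) = 0.687 × 1.126 × 1.008 = 0.7798
  σ(Item 1,Item 3) = 0.489 × 1.126 × 1.201 = 0.6613
  σ(Item 1,Item 4) = 0.563 × 1.126 × 1.400 = 0.8875
  σ(Item 2,Item 3) = 0.574 × 1.008 × 1.201 = 0.6949
  σ(Item 2,Item 4) = 0.299 × 1.008 × 1.400 = 0.4219
  σ(Item 3,Item 4) = 0.521 × 1.201 × 1.400 = 0.8760
σ²_T = Σσ²ᵢ + 2·Σσ_ij = 5.6863 + 2 × 4.3214 = 14.3291
α = (4/3)·(1 − 5.6863/14.3291) = 0.804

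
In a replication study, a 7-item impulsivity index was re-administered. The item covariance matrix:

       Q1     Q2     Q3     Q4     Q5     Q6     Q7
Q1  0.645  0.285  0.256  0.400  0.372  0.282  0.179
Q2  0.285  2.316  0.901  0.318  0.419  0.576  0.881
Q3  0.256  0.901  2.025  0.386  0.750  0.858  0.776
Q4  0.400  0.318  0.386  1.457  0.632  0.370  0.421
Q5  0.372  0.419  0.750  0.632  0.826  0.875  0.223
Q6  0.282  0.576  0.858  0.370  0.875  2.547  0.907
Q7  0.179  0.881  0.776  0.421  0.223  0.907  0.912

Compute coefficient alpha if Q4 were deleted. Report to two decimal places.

α = 0.78

Remaining items: Q1, Q2, Q3, Q5, Q6, Q7 (k = 6).
sum of item variances = 0.645 + 2.316 + 2.025 + 0.826 + 2.547 + 0.912 = 9.271
σ²_T = 9.271 + 2 × 8.540 = 26.351
α (item deleted) = (6/5)·(1 − 9.271/26.351) = 0.78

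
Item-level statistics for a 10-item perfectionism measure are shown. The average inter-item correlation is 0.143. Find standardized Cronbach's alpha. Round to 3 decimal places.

α = 0.625

Standardized α = k·r̄ / (1 + (k−1)·r̄) = 10 × 0.143 / (1 + 9 × 0.143)
  = 1.4300 / 2.2870 = 0.625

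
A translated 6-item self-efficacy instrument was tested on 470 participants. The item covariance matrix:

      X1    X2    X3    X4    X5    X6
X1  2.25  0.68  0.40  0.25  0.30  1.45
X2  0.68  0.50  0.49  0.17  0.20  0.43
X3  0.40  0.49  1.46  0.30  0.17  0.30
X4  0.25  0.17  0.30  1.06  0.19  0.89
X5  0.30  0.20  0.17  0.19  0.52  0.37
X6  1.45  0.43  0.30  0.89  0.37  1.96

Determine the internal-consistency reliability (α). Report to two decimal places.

sum of item variances = 2.25 + 0.50 + 1.46 + 1.06 + 0.52 + 1.96 = 7.75
Σ_{i<j} σ_ij = 6.59
σ²_total = 7.75 + 2 × 6.59 = 20.93
α = (k/(k−1))·(1 − sum of item variances/σ²_total) = (6/5)·(1 − 7.75/20.93) = 0.76

α = 0.76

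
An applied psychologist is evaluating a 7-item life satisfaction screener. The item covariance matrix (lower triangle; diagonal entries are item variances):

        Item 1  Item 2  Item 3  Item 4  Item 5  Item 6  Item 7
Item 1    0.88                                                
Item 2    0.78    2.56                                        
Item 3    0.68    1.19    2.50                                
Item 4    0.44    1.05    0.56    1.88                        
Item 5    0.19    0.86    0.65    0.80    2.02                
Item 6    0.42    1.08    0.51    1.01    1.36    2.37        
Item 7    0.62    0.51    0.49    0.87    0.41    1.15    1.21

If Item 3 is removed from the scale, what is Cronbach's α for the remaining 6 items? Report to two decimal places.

α = 0.81

Remaining items: Item 1, Item 2, Item 4, Item 5, Item 6, Item 7 (k = 6).
ΣVar(i) = 0.88 + 2.56 + 1.88 + 2.02 + 2.37 + 1.21 = 10.92
Var(T) = 10.92 + 2 × 11.55 = 34.02
α (item deleted) = (6/5)·(1 − 10.92/34.02) = 0.81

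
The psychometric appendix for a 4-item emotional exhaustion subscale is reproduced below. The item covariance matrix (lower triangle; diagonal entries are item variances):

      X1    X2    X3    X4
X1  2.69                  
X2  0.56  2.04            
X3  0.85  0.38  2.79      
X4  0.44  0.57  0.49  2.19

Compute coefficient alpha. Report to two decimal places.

Σσ²ᵢ = 2.69 + 2.04 + 2.79 + 2.19 = 9.71
Sum of the distinct covariances = 3.29
σ²_total = 9.71 + 2 × 3.29 = 16.29
α = (k/(k−1))·(1 − Σσ²ᵢ/σ²_total) = (4/3)·(1 − 9.71/16.29) = 0.54

coefficient alpha = 0.54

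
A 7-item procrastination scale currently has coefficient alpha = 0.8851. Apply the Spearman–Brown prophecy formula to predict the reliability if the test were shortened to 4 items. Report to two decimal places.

Length factor m = 4/7 = 0.5714
α' = m·α / (1 − (1−m)·α)
   = 4/7 × 0.8851 / (1 − (1 − 4/7) × 0.8851)
   = 0.5058 / 0.6207 = 0.81

predicted reliability = 0.81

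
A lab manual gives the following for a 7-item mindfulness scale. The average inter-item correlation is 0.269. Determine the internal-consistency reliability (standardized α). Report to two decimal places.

Standardized α = k·r̄ / (1 + (k−1)·r̄) = 7 × 0.269 / (1 + 6 × 0.269)
  = 1.8830 / 2.6140 = 0.72

α = 0.72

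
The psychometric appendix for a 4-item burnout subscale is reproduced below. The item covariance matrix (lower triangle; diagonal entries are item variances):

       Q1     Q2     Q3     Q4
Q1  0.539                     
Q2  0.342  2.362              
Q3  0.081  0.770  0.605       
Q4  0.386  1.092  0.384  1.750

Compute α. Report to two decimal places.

α = 0.72

Σσᵢ² = 0.539 + 2.362 + 0.605 + 1.750 = 5.256
Σ_{i<j} σ_ij = 3.055
Var(T) = 5.256 + 2 × 3.055 = 11.366
α = (k/(k−1))·(1 − Σσᵢ²/Var(T)) = (4/3)·(1 − 5.256/11.366) = 0.72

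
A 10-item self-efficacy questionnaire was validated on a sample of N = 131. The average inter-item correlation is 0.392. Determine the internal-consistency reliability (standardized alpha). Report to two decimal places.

Standardized α = k·r̄ / (1 + (k−1)·r̄) = 10 × 0.392 / (1 + 9 × 0.392)
  = 3.9200 / 4.5280 = 0.87

standardized alpha = 0.87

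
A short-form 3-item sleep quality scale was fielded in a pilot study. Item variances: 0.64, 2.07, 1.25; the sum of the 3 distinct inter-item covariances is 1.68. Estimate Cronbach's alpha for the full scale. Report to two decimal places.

α = 0.69

Σσᵢ² = 0.64 + 2.07 + 1.25 = 3.96
Sum of distinct covariances = 1.68
σ²_T = Σσᵢ² + 2·Σcov = 3.96 + 2 × 1.68 = 7.32
α = (3/2)·(1 − 3.96/7.32) = 0.69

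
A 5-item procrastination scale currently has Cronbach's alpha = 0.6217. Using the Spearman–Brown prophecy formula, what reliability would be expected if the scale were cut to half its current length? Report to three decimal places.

Length factor m = 1/2
α' = m·α / (1 − (1−m)·α)
   = 1/2 × 0.6217 / (1 − (1 − 1/2) × 0.6217)
   = 0.3109 / 0.6891 = 0.451

predicted reliability = 0.451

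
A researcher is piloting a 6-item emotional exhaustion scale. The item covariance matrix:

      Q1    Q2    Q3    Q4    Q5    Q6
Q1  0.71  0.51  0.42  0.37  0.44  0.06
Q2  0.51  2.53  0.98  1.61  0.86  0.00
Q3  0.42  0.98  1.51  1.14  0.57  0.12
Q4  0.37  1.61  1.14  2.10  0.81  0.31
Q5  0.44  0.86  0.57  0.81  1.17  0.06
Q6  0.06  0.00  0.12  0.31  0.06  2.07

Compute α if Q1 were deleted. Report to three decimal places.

α = 0.724

Remaining items: Q2, Q3, Q4, Q5, Q6 (k = 5).
Σσ²ᵢ = 2.53 + 1.51 + 2.10 + 1.17 + 2.07 = 9.38
Var(T) = 9.38 + 2 × 6.46 = 22.30
α (item deleted) = (5/4)·(1 − 9.38/22.30) = 0.724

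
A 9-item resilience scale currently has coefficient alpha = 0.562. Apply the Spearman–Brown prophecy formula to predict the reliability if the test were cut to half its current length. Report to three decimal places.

Length factor m = 1/2
α' = m·α / (1 − (1−m)·α)
   = 1/2 × 0.562 / (1 − (1 − 1/2) × 0.562)
   = 0.2810 / 0.7190 = 0.391

predicted reliability = 0.391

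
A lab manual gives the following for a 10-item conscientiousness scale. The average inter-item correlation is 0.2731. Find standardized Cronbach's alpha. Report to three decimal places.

Standardized α = k·r̄ / (1 + (k−1)·r̄) = 10 × 0.2731 / (1 + 9 × 0.2731)
  = 2.7310 / 3.4579 = 0.790

α = 0.790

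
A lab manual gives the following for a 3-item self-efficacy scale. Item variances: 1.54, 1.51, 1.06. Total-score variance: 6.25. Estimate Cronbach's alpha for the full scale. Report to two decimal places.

sum of item variances = 1.54 + 1.51 + 1.06 = 4.11
α = (k/(k−1))·(1 − sum of item variances/total variance) = (3/2)·(1 − 4.11/6.25) = 0.51

α = 0.51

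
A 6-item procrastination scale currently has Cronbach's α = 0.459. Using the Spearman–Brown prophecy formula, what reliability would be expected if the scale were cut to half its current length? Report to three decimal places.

predicted reliability = 0.298

Length factor m = 1/2
α' = m·α / (1 − (1−m)·α)
   = 1/2 × 0.459 / (1 − (1 − 1/2) × 0.459)
   = 0.2295 / 0.7705 = 0.298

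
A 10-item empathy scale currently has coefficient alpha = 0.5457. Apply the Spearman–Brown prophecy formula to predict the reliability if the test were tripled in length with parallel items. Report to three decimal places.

Length factor m = 3
α' = m·α / (1 + (m−1)·α)
   = 3 × 0.5457 / (1 + (3 − 1) × 0.5457)
   = 1.6371 / 2.0914 = 0.783

predicted reliability = 0.783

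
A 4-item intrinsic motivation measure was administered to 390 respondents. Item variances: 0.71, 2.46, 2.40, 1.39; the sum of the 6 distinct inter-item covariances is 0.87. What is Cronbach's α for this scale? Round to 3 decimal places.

ΣVar(i) = 0.71 + 2.46 + 2.40 + 1.39 = 6.96
Sum of distinct covariances = 0.87
σ²_T = ΣVar(i) + 2·Σcov = 6.96 + 2 × 0.87 = 8.70
α = (4/3)·(1 − 6.96/8.70) = 0.267

Cronbach's α = 0.267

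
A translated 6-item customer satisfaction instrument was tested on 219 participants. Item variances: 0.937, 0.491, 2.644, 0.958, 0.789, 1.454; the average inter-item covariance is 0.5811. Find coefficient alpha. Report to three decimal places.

Σσ²ᵢ = 0.937 + 0.491 + 2.644 + 0.958 + 0.789 + 1.454 = 7.273
Sum of the 15 distinct covariances = 15 × 0.5811 = 8.7165
σ²_T = Σσ²ᵢ + 2·Σcov = 7.273 + 2 × 8.7165 = 24.7060
α = (6/5)·(1 − 7.273/24.7060) = 0.847

α = 0.847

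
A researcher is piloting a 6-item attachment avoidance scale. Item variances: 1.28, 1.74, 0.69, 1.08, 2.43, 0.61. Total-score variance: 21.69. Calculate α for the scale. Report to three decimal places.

α = 0.767

Σσ²ᵢ = 1.28 + 1.74 + 0.69 + 1.08 + 2.43 + 0.61 = 7.83
α = (k/(k−1))·(1 − Σσ²ᵢ/σ²_total) = (6/5)·(1 − 7.83/21.69) = 0.767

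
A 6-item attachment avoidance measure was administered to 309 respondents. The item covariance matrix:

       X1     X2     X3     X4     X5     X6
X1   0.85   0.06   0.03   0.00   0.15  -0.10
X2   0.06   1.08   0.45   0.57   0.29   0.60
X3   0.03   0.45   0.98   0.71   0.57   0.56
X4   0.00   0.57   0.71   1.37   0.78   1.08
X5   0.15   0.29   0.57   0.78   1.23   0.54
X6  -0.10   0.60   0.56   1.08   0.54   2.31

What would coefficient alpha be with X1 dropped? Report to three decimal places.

Remaining items: X2, X3, X4, X5, X6 (k = 5).
Σσ²ᵢ = 1.08 + 0.98 + 1.37 + 1.23 + 2.31 = 6.97
σ²_total = 6.97 + 2 × 6.15 = 19.27
α (item deleted) = (5/4)·(1 − 6.97/19.27) = 0.798

coefficient alpha = 0.798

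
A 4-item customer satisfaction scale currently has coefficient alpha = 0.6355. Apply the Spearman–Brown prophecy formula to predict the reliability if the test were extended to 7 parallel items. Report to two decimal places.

Length factor m = 7/4 = 1.7500
α' = m·α / (1 + (m−1)·α)
   = 7/4 × 0.6355 / (1 + (7/4 − 1) × 0.6355)
   = 1.1121 / 1.4766 = 0.75

predicted reliability = 0.75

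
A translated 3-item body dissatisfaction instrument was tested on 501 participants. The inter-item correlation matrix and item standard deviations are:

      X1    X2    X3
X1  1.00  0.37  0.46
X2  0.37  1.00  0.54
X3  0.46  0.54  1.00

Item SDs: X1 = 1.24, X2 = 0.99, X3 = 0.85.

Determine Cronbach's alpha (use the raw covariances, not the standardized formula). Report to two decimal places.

α = 0.69

Σσ²ᵢ = 1.24² + 0.99² + 0.85² = 3.2402
Covariances σ_ij = r_ij · s_i · s_j:
  σ(X1,X2) = 0.37 × 1.24 × 0.99 = 0.4542
  σ(X1,X3) = 0.46 × 1.24 × 0.85 = 0.4848
  σ(X2,X3) = 0.54 × 0.99 × 0.85 = 0.4544
σ²_T = Σσ²ᵢ + 2·Σσ_ij = 3.2402 + 2 × 1.3934 = 6.0270
α = (3/2)·(1 − 3.2402/6.0270) = 0.69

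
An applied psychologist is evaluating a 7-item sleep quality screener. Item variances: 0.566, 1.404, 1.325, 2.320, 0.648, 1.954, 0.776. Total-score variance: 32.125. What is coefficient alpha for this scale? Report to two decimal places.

ΣVar(i) = 0.566 + 1.404 + 1.325 + 2.320 + 0.648 + 1.954 + 0.776 = 8.993
α = (k/(k−1))·(1 − ΣVar(i)/Var(T)) = (7/6)·(1 − 8.993/32.125) = 0.84

coefficient alpha = 0.84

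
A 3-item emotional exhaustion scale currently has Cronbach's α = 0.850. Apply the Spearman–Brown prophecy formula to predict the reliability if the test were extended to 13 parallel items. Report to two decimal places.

Length factor m = 13/3 = 4.3333
α' = m·α / (1 + (m−1)·α)
   = 13/3 × 0.850 / (1 + (13/3 − 1) × 0.850)
   = 3.6833 / 3.8333 = 0.96

predicted reliability = 0.96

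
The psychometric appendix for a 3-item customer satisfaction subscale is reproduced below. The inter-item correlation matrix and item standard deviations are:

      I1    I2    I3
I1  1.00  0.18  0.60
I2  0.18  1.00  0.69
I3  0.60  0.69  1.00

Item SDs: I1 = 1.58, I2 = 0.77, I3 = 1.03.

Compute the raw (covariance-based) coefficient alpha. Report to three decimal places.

coefficient alpha = 0.685

Σσ²ᵢ = 1.58² + 0.77² + 1.03² = 4.1502
Covariances σ_ij = r_ij · s_i · s_j:
  σ(I1,I2) = 0.18 × 1.58 × 0.77 = 0.2190
  σ(I1,I3) = 0.60 × 1.58 × 1.03 = 0.9764
  σ(I2,I3) = 0.69 × 0.77 × 1.03 = 0.5472
σ²_T = Σσ²ᵢ + 2·Σσ_ij = 4.1502 + 2 × 1.7426 = 7.6354
α = (3/2)·(1 − 4.1502/7.6354) = 0.685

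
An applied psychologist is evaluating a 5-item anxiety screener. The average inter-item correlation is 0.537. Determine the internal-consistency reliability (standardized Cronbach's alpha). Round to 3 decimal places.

α = 0.853

Standardized α = k·r̄ / (1 + (k−1)·r̄) = 5 × 0.537 / (1 + 4 × 0.537)
  = 2.6850 / 3.1480 = 0.853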